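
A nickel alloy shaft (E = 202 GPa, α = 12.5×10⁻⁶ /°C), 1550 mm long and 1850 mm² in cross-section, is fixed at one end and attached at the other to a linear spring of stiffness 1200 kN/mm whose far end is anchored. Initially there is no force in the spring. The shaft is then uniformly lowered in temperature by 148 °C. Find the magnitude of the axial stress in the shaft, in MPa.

Free thermal contraction: δ_free = αΔT L = 12.5×10⁻⁶ × 148 × 1550 = 2.867 mm.
With a force P in the spring, the elastic change of the shaft is PL/(AE) and that of the spring is P/k; compatibility requires their sum to equal δ_free.
P [ L/(AE) + 1/k ] = δ_free → P [ 1550/(1850×202×10³) + 1/(1200×10³) ] = 2.867.
P = 2.867 / 4.981×10⁻⁶ = 575700 N.
σ = P/A = 575700/1850 = 311.2 MPa.

σ ≈ 311 MPa (tensile)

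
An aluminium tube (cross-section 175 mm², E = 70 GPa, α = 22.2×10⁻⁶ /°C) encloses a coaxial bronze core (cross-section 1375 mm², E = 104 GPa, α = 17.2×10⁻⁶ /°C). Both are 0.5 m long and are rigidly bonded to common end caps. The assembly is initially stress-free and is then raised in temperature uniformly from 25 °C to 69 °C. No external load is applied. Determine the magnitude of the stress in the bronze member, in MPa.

σ ≈ 1.81 MPa (tensile)

The aluminium has the larger α, so on heating it would change length more than the bronze if both were free. The rigid plates force a common final length, so the aluminium is put into compression and the bronze into tension, with equal and opposite forces P (no external load).
Compatibility of the two members (thermal + elastic change equal): (α₁ − α₂)ΔT = P·[1/(A₁E₁) + 1/(A₂E₂)].
|α₁ − α₂|·ΔT = 5×10⁻⁶ × 44 = 0.00022.
1/(A₁E₁) + 1/(A₂E₂) = 1/(175×70×10³) + 1/(1375×104×10³) = 8.863×10⁻⁸ N⁻¹.
P = 0.00022 / 8.863×10⁻⁸ = 2482 N = 2.482 kN.
σ_{bronze} = P/A₂ = 2482/1375 = 1.805 MPa, tensile.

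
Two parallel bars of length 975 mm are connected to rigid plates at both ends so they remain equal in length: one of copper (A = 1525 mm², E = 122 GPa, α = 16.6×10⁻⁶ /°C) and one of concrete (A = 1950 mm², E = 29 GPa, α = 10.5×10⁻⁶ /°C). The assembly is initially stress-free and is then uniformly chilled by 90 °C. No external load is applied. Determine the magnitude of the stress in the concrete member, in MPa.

σ ≈ 12.2 MPa (compressive)

The copper has the larger α, so on cooling it would change length more than the concrete if both were free. The rigid plates force a common final length, so the copper is put into tension and the concrete into compression, with equal and opposite forces P (no external load).
Setting the final lengths equal and cancelling L: (α₁ − α₂)ΔT = P/(A₁E₁) + P/(A₂E₂).
|α₁ − α₂|·ΔT = 6.1×10⁻⁶ × 90 = 0.000549.
1/(A₁E₁) + 1/(A₂E₂) = 1/(1525×122×10³) + 1/(1950×29×10³) = 2.306×10⁻⁸ N⁻¹.
P = 0.000549 / 2.306×10⁻⁸ = 23810 N = 23.81 kN.
σ_{concrete} = P/A₂ = 23810/1950 = 12.21 MPa, compressive.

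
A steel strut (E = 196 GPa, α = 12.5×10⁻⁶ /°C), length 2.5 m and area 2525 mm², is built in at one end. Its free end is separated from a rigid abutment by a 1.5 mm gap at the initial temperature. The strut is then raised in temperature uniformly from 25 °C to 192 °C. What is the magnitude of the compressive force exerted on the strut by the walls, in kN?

If the wall were absent the strut would grow by αΔT L = 12.5×10⁻⁶ × 167 × 2500 = 5.219 mm.
After closing the 1.5 mm clearance, 5.219 − 1.5 = 3.719 mm of expansion remains to be suppressed by the wall.
That suppressed elongation corresponds to σ = E·Δ/L = 196×10³ × 3.719/2500 = 291.6 MPa.
P = σA = 291.6 × 2525 = 736.2 kN.

P ≈ 736 kN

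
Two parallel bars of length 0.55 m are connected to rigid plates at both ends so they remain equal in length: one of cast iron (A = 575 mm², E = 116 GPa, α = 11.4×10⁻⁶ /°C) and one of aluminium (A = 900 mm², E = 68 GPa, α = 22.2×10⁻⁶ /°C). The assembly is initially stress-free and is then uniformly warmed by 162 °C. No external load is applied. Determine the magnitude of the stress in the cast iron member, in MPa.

σ ≈ 97.1 MPa (tensile)

Equilibrium of a rigid end plate with no external load gives equal and opposite internal forces ±P in the two members. Since α_{aluminium} > α_{cast iron}, heating drives the aluminium into compression and the cast iron into tension.
Equating the net (thermal + elastic) strains gives |α₁ − α₂|·ΔT = P·[1/(A₁E₁) + 1/(A₂E₂)].
|α₁ − α₂|·ΔT = 10.8×10⁻⁶ × 162 = 0.00175.
1/(A₁E₁) + 1/(A₂E₂) = 1/(575×116×10³) + 1/(900×68×10³) = 3.133×10⁻⁸ N⁻¹.
P = 0.00175 / 3.133×10⁻⁸ = 55840 N = 55.84 kN.
σ_{cast iron} = P/A₁ = 55840/575 = 97.11 MPa, tensile.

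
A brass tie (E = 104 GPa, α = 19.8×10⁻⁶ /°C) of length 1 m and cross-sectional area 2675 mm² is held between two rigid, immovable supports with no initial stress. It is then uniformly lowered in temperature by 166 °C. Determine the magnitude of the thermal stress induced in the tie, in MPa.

σ ≈ 342 MPa (tensile)

Because both ends are immovable the net strain is zero, and the suppressed thermal strain is αΔT = 19.8×10⁻⁶ × 166 = 3286.8×10⁻⁶.
Hence σ = E·αΔT = 104×10³ × 3286.8×10⁻⁶ = 341.8 MPa, tensile.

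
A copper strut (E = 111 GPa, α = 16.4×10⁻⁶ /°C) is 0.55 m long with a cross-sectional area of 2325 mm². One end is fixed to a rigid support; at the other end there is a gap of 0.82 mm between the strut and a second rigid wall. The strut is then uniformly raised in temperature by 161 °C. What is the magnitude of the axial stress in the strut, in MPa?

σ ≈ 128 MPa (compressive)

Free thermal elongation = αΔT L = 16.4×10⁻⁶ × 161 × 550 = 1.452 mm.
After closing the 0.82 mm clearance, 1.452 − 0.82 = 0.6322 mm of expansion remains to be suppressed by the wall.
That suppressed elongation corresponds to σ = E·Δ/L = 111×10³ × 0.6322/550 = 127.6 MPa.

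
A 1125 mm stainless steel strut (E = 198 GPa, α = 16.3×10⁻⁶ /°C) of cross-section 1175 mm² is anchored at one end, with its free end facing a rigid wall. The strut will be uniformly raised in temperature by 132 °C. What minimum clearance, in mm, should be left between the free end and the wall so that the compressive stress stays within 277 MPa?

g ≈ 0.847 mm

With no wall the strut would lengthen by αΔT L = 16.3×10⁻⁶ × 132 × 1125 = 2.421 mm.
At the allowable stress the elastic shortening the wall may impose is σL/E = 277 × 1125 / (198×10³) = 1.574 mm.
The gap must absorb the remainder: g_min = 2.421 − 1.574 = 0.8467 mm.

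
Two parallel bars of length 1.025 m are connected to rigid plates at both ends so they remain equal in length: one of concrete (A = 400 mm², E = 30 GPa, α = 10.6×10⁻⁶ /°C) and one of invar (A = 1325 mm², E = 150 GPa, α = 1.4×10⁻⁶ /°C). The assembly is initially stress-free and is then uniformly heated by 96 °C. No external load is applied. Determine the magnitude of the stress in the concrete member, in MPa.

Equilibrium of a rigid end plate with no external load gives equal and opposite internal forces ±P in the two members. Since α_{concrete} > α_{invar}, heating drives the concrete into compression and the invar into tension.
Setting the final lengths equal and cancelling L: (α₁ − α₂)ΔT = P/(A₁E₁) + P/(A₂E₂).
|α₁ − α₂|·ΔT = 9.2×10⁻⁶ × 96 = 0.0008832.
1/(A₁E₁) + 1/(A₂E₂) = 1/(400×30×10³) + 1/(1325×150×10³) = 8.836×10⁻⁸ N⁻¹.
P = 0.0008832 / 8.836×10⁻⁸ = 9995 N = 9.995 kN.
σ_{concrete} = P/A₁ = 9995/400 = 24.99 MPa, compressive.

σ ≈ 25 MPa (compressive)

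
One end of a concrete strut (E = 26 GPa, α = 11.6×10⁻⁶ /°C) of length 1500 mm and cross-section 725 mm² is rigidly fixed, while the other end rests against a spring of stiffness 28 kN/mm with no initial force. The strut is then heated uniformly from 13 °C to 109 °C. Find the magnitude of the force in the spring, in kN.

P ≈ 14.5 kN

Free thermal expansion: δ_free = αΔT L = 11.6×10⁻⁶ × 96 × 1500 = 1.67 mm.
Let P be the compressive force at the spring. The strut shortens elastically by PL/(AE) and the spring compresses by P/k; together these equal δ_free.
So P = δ_free / [L/(AE) + 1/k] = 1.67 / [ 1500/(725×26×10³) + 1/(28×10³) ].
P = 1.67 / 0.0001153 = 14490 N.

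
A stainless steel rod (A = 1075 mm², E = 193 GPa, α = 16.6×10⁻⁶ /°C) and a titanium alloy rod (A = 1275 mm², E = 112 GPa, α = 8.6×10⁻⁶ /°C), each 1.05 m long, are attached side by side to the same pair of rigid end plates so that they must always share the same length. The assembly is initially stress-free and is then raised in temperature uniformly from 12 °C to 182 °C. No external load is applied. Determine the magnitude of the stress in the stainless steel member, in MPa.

The stainless steel has the larger α, so on heating it would change length more than the titanium alloy if both were free. The rigid plates force a common final length, so the stainless steel is put into compression and the titanium alloy into tension, with equal and opposite forces P (no external load).
Equating the net (thermal + elastic) strains gives |α₁ − α₂|·ΔT = P·[1/(A₁E₁) + 1/(A₂E₂)].
|α₁ − α₂|·ΔT = 8×10⁻⁶ × 170 = 0.00136.
1/(A₁E₁) + 1/(A₂E₂) = 1/(1075×193×10³) + 1/(1275×112×10³) = 1.182×10⁻⁸ N⁻¹.
So P = 0.00136 / 1.182×10⁻⁸ = 115 kN.
σ_{stainless steel} = P/A₁ = 115000/1075 = 107 MPa, compressive.

σ ≈ 107 MPa (compressive)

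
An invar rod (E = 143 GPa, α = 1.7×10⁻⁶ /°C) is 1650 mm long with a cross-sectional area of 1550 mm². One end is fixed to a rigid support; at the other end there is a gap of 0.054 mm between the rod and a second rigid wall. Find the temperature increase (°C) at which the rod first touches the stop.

ΔT ≈ 19.3 °C

The gap closes when αΔT L = 0.054 mm, since the rod is still unstressed at that instant.
ΔT = 0.054 / (1.7×10⁻⁶ × 1650) = 19.25 °C.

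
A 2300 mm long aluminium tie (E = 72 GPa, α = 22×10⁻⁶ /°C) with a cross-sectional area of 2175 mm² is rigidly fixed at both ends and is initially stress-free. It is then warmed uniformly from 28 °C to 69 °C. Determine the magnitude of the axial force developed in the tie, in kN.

Full restraint means ε = 0, so the stress is σ = EαΔT = 72×10³ × 22×10⁻⁶ × 41 = 64.94 MPa.
Axial force P = σA = 64.94 × 2175 = 141300 N = 141.3 kN, compressive.

P ≈ 141 kN (compressive)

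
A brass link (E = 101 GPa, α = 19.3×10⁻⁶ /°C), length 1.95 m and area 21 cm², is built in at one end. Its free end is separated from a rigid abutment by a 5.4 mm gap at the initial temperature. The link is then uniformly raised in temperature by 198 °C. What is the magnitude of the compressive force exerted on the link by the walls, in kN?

P ≈ 223 kN

Unrestrained expansion: δ_free = αΔT L = 19.3×10⁻⁶ × 198 × 1950 = 7.452 mm.
The gap closes (δ_free > 5.4 mm) and the wall then resists a further 7.452 − 5.4 = 2.052 mm of expansion.
That suppressed elongation corresponds to σ = E·Δ/L = 101×10³ × 2.052/1950 = 106.3 MPa.
P = σA = 106.3 × 2100 = 223.2 kN.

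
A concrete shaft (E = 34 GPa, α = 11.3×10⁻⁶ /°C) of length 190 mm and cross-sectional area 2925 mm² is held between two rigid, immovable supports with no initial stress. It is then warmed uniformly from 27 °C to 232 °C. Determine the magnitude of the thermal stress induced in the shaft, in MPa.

With length fixed, the mechanical strain must cancel the thermal strain αΔT = 11.3×10⁻⁶ × 205 = 2316.5×10⁻⁶.
σ = EαΔT = 34×10³ × 11.3×10⁻⁶ × 205 = 78.76 MPa (compressive; the shaft is trying to expand).

σ ≈ 78.8 MPa (compressive)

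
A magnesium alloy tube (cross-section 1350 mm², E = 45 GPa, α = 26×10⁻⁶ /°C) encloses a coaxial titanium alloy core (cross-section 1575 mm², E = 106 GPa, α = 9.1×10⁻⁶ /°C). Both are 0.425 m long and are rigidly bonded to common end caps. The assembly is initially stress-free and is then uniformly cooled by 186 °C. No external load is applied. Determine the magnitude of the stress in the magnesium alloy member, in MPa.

σ ≈ 104 MPa (tensile)

Both members must finish at the same length. With the larger α, the magnesium alloy tends to over-contract; the plates restrain it, putting the magnesium alloy in tension and the titanium alloy in compression. With no external load the two internal forces are equal and opposite, magnitude P.
Compatibility of the two members (thermal + elastic change equal): (α₁ − α₂)ΔT = P·[1/(A₁E₁) + 1/(A₂E₂)].
|α₁ − α₂|·ΔT = 16.9×10⁻⁶ × 186 = 0.003143.
1/(A₁E₁) + 1/(A₂E₂) = 1/(1350×45×10³) + 1/(1575×106×10³) = 2.245×10⁻⁸ N⁻¹.
P = 0.003143 / 2.245×10⁻⁸ = 140000 N = 140 kN.
σ_{magnesium alloy} = P/A₁ = 140000/1350 = 103.7 MPa, tensile.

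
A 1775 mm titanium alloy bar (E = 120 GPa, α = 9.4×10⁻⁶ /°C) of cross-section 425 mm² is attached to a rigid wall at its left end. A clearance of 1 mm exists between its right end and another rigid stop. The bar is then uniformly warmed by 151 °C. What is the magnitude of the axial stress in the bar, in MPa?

σ ≈ 103 MPa (compressive)

Free thermal elongation = αΔT L = 9.4×10⁻⁶ × 151 × 1775 = 2.519 mm.
This exceeds the 1 mm gap, so the wall pushes back. The portion of expansion that must be recovered elastically is δ_free − gap = 2.519 − 1 = 1.519 mm.
That suppressed elongation corresponds to σ = E·Δ/L = 120×10³ × 1.519/1775 = 102.7 MPa.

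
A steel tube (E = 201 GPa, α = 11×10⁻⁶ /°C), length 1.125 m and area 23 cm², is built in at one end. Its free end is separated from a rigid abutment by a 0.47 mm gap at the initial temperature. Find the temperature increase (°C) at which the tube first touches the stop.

Contact occurs when the free expansion equals the gap: αΔT L = 0.47 mm.
ΔT = 0.47 / (11×10⁻⁶ × 1125) = 37.98 °C.

ΔT ≈ 38 °C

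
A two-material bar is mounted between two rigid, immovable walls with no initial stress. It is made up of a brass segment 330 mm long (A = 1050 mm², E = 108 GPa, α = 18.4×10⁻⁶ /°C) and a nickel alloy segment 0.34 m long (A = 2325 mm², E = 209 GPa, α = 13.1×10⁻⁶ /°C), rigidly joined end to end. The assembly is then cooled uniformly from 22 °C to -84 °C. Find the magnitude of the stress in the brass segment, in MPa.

If the supports were absent, the total length change would be Σ αᵢΔT Lᵢ = 18.4×10⁻⁶×106×330 + 13.1×10⁻⁶×106×340 = 1.116 mm.
The rigid supports impose zero overall length change; the single axial force P common to all segments must satisfy P Σ Lᵢ/(AᵢEᵢ) = δ_free.
The series flexibility is Σ Lᵢ/(AᵢEᵢ) = 330/(1050×108×10³) + 340/(2325×209×10³) = 3.61×10⁻⁶ mm/N.
So P = 1.116 / 3.61×10⁻⁶ = 309.1 kN, tensile.
σ_{brass} = P / A = 309100 / 1050 = 294.4 MPa.

σ ≈ 294 MPa (tensile)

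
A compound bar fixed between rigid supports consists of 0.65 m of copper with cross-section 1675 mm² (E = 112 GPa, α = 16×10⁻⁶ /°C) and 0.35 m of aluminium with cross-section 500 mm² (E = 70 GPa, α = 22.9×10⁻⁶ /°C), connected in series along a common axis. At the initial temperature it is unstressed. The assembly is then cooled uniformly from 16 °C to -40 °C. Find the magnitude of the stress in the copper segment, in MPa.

If the supports were absent, the total length change would be Σ αᵢΔT Lᵢ = 16×10⁻⁶×56×650 + 22.9×10⁻⁶×56×350 = 1.031 mm.
The rigid supports impose zero overall length change; the single axial force P common to all segments must satisfy P Σ Lᵢ/(AᵢEᵢ) = δ_free.
Σ Lᵢ/(AᵢEᵢ) = 650/(1675×112×10³) + 350/(500×70×10³) = 1.346×10⁻⁵ mm/N.
So P = 1.031 / 1.346×10⁻⁵ = 76.59 kN, tensile.
σ_{copper} = P / A = 76590 / 1675 = 45.72 MPa.

σ ≈ 45.7 MPa (tensile)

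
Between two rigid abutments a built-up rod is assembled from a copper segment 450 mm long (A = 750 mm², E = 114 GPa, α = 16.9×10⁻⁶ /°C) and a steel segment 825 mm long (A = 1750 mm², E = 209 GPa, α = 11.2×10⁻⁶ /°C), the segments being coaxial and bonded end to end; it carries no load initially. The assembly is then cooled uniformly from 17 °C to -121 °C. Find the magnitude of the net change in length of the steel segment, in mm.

|ΔL| ≈ 0.578 mm

Free thermal contraction of the whole bar: Σ αᵢΔT Lᵢ = 16.9×10⁻⁶×138×450 + 11.2×10⁻⁶×138×825 = 2.325 mm.
The walls prevent any net length change, so an axial force P (same in every segment) develops. Compatibility: P · Σ Lᵢ/(AᵢEᵢ) = δ_free.
The series flexibility is Σ Lᵢ/(AᵢEᵢ) = 450/(750×114×10³) + 825/(1750×209×10³) = 7.519×10⁻⁶ mm/N.
So P = 2.325 / 7.519×10⁻⁶ = 309.2 kN, tensile.
For the steel segment, free thermal change = 11.2×10⁻⁶×138×825 = 1.275 mm and elastic change from P = 309200×825/(1750×209×10³) = 0.6974 mm; these oppose, so the net change is 0.578 mm (segment shortens).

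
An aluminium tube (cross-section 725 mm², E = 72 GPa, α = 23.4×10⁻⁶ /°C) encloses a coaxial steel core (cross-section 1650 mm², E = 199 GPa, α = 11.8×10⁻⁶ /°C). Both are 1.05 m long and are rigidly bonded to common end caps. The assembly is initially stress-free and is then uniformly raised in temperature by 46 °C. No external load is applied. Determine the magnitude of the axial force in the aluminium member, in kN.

Both members must finish at the same length. With the larger α, the aluminium tends to over-expand; the plates restrain it, putting the aluminium in compression and the steel in tension. With no external load the two internal forces are equal and opposite, magnitude P.
Equating the net (thermal + elastic) strains gives |α₁ − α₂|·ΔT = P·[1/(A₁E₁) + 1/(A₂E₂)].
|α₁ − α₂|·ΔT = 11.6×10⁻⁶ × 46 = 0.0005336.
1/(A₁E₁) + 1/(A₂E₂) = 1/(725×72×10³) + 1/(1650×199×10³) = 2.22×10⁻⁸ N⁻¹.
P = 0.0005336 / 2.22×10⁻⁸ = 24030 N = 24.03 kN.

P ≈ 24 kN (compressive in the aluminium)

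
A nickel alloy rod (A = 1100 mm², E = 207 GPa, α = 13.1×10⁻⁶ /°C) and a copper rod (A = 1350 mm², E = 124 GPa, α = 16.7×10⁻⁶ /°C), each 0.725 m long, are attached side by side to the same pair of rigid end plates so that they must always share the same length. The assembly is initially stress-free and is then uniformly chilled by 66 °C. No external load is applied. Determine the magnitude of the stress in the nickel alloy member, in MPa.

Equilibrium of a rigid end plate with no external load gives equal and opposite internal forces ±P in the two members. Since α_{copper} > α_{nickel alloy}, cooling drives the copper into tension and the nickel alloy into compression.
Compatibility of the two members (thermal + elastic change equal): (α₁ − α₂)ΔT = P·[1/(A₁E₁) + 1/(A₂E₂)].
|α₁ − α₂|·ΔT = 3.6×10⁻⁶ × 66 = 0.0002376.
1/(A₁E₁) + 1/(A₂E₂) = 1/(1100×207×10³) + 1/(1350×124×10³) = 1.037×10⁻⁸ N⁻¹.
P = 0.0002376 / 1.037×10⁻⁸ = 22920 N = 22.92 kN.
σ_{nickel alloy} = P/A₁ = 22920/1100 = 20.84 MPa, compressive.

σ ≈ 20.8 MPa (compressive)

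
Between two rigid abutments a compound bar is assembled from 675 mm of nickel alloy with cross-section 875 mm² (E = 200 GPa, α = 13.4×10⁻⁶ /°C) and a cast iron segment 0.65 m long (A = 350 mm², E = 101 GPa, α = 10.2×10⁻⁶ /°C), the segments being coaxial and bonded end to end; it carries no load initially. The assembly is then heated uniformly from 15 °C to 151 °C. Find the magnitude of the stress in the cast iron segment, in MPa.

With the walls removed the bar would change length by δ_free = Σ αᵢΔT Lᵢ = 13.4×10⁻⁶×136×675 + 10.2×10⁻⁶×136×650 = 2.132 mm.
Since the ends are fixed, an axial force P builds up, equal in every segment, with P · Σ Lᵢ/(AᵢEᵢ) = δ_free.
The series flexibility is Σ Lᵢ/(AᵢEᵢ) = 675/(875×200×10³) + 650/(350×101×10³) = 2.224×10⁻⁵ mm/N.
So P = 2.132 / 2.224×10⁻⁵ = 95.83 kN, compressive.
σ_{cast iron} = P / A = 95830 / 350 = 273.8 MPa.

σ ≈ 274 MPa (compressive)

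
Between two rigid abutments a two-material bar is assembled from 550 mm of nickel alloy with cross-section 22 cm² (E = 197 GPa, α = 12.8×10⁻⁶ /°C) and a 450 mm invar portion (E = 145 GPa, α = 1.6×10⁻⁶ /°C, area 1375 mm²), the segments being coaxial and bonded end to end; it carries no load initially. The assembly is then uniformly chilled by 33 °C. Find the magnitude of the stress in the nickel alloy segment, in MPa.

σ ≈ 33 MPa (tensile)

With the walls removed the bar would change length by δ_free = Σ αᵢΔT Lᵢ = 12.8×10⁻⁶×33×550 + 1.6×10⁻⁶×33×450 = 0.2561 mm.
The walls prevent any net length change, so an axial force P (same in every segment) develops. Compatibility: P · Σ Lᵢ/(AᵢEᵢ) = δ_free.
The series flexibility is Σ Lᵢ/(AᵢEᵢ) = 550/(2200×197×10³) + 450/(1375×145×10³) = 3.526×10⁻⁶ mm/N.
Hence P = δ_free / Σ(L/AE) = 0.2561/3.526×10⁻⁶ = 72.62 kN (tensile).
σ_{nickel alloy} = P / A = 72620 / 2200 = 33.01 MPa.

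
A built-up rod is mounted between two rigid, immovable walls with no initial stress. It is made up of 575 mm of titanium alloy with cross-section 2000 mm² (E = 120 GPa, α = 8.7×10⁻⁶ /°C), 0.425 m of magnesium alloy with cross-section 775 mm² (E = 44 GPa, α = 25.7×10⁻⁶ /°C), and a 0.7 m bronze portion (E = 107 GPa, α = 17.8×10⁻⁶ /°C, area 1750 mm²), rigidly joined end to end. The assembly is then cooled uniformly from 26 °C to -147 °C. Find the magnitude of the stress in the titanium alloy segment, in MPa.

With the walls removed the bar would change length by δ_free = Σ αᵢΔT Lᵢ = 8.7×10⁻⁶×173×575 + 25.7×10⁻⁶×173×425 + 17.8×10⁻⁶×173×700 = 4.911 mm.
Since the ends are fixed, an axial force P builds up, equal in every segment, with P · Σ Lᵢ/(AᵢEᵢ) = δ_free.
The series flexibility is Σ Lᵢ/(AᵢEᵢ) = 575/(2000×120×10³) + 425/(775×44×10³) + 700/(1750×107×10³) = 1.86×10⁻⁵ mm/N.
P = 4.911 / 1.86×10⁻⁵ = 264000 N = 264 kN, tensile.
σ_{titanium alloy} = P / A = 264000 / 2000 = 132 MPa.

σ ≈ 132 MPa (tensile)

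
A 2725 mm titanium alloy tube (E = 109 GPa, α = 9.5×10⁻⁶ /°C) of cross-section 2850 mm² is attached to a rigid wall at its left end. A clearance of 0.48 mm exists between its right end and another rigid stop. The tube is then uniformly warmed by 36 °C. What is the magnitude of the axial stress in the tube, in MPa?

σ ≈ 18.1 MPa (compressive)

If the wall were absent the tube would grow by αΔT L = 9.5×10⁻⁶ × 36 × 2725 = 0.9319 mm.
This exceeds the 0.48 mm gap, so the wall pushes back. The portion of expansion that must be recovered elastically is δ_free − gap = 0.9319 − 0.48 = 0.4519 mm.
That suppressed elongation corresponds to σ = E·Δ/L = 109×10³ × 0.4519/2725 = 18.08 MPa.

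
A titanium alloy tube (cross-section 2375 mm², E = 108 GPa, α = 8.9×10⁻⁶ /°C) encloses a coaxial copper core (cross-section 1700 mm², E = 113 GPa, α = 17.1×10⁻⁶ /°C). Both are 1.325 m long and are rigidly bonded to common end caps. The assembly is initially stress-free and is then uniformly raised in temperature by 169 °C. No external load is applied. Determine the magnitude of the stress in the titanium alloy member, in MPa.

The copper has the larger α, so on heating it would change length more than the titanium alloy if both were free. The rigid plates force a common final length, so the copper is put into compression and the titanium alloy into tension, with equal and opposite forces P (no external load).
Compatibility of the two members (thermal + elastic change equal): (α₁ − α₂)ΔT = P·[1/(A₁E₁) + 1/(A₂E₂)].
|α₁ − α₂|·ΔT = 8.2×10⁻⁶ × 169 = 0.001386.
1/(A₁E₁) + 1/(A₂E₂) = 1/(2375×108×10³) + 1/(1700×113×10³) = 9.104×10⁻⁹ N⁻¹.
P = 0.001386 / 9.104×10⁻⁹ = 152200 N = 152.2 kN.
σ_{titanium alloy} = P/A₁ = 152200/2375 = 64.09 MPa, tensile.

σ ≈ 64.1 MPa (tensile)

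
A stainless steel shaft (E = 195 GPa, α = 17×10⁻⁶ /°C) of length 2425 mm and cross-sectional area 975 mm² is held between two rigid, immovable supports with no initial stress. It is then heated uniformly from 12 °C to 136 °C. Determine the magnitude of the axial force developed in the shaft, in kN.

P ≈ 401 kN (compressive)

Full restraint means ε = 0, so the stress is σ = EαΔT = 195×10³ × 17×10⁻⁶ × 124 = 411.1 MPa.
Then P = σA = 411.1 × 975 mm² = 400.8 kN, compressive.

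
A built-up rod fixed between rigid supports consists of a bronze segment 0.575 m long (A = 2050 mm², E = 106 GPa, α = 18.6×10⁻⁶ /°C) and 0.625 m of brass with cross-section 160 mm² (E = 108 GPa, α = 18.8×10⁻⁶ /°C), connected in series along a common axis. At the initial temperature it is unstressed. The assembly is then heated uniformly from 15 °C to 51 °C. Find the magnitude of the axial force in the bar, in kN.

P ≈ 20.8 kN (compressive)

Free thermal expansion of the whole bar: Σ αᵢΔT Lᵢ = 18.6×10⁻⁶×36×575 + 18.8×10⁻⁶×36×625 = 0.808 mm.
Since the ends are fixed, an axial force P builds up, equal in every segment, with P · Σ Lᵢ/(AᵢEᵢ) = δ_free.
The series flexibility is Σ Lᵢ/(AᵢEᵢ) = 575/(2050×106×10³) + 625/(160×108×10³) = 3.882×10⁻⁵ mm/N.
So P = 0.808 / 3.882×10⁻⁵ = 20.82 kN, compressive.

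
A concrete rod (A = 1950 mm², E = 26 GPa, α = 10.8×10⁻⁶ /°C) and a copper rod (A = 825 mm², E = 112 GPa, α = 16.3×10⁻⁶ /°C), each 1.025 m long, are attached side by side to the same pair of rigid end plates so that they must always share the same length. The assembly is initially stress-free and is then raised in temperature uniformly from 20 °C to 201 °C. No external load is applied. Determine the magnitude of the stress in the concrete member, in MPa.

σ ≈ 16.7 MPa (tensile)

The copper has the larger α, so on heating it would change length more than the concrete if both were free. The rigid plates force a common final length, so the copper is put into compression and the concrete into tension, with equal and opposite forces P (no external load).
Equating the net (thermal + elastic) strains gives |α₁ − α₂|·ΔT = P·[1/(A₁E₁) + 1/(A₂E₂)].
|α₁ − α₂|·ΔT = 5.5×10⁻⁶ × 181 = 0.0009955.
1/(A₁E₁) + 1/(A₂E₂) = 1/(1950×26×10³) + 1/(825×112×10³) = 3.055×10⁻⁸ N⁻¹.
P = 0.0009955 / 3.055×10⁻⁸ = 32590 N = 32.59 kN.
σ_{concrete} = P/A₁ = 32590/1950 = 16.71 MPa, tensile.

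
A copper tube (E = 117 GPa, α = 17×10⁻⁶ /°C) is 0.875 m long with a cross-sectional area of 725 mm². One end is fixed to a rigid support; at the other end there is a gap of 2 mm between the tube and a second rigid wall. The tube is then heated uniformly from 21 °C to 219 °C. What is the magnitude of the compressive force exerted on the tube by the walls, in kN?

P ≈ 91.6 kN

If the wall were absent the tube would grow by αΔT L = 17×10⁻⁶ × 198 × 875 = 2.945 mm.
After closing the 2 mm clearance, 2.945 − 2 = 0.9453 mm of expansion remains to be suppressed by the wall.
That suppressed elongation corresponds to σ = E·Δ/L = 117×10³ × 0.9453/875 = 126.4 MPa.
Force on the wall = σA = 126.4 × 725 mm² = 91.64 kN.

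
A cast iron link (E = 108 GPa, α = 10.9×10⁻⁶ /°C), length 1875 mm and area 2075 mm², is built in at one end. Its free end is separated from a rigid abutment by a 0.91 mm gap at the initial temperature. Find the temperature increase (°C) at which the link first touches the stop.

ΔT ≈ 44.5 °C

Contact occurs when the free expansion equals the gap: αΔT L = 0.91 mm.
So ΔT = g/(αL) = 0.91/(10.9×10⁻⁶ × 1875) = 44.53 °C.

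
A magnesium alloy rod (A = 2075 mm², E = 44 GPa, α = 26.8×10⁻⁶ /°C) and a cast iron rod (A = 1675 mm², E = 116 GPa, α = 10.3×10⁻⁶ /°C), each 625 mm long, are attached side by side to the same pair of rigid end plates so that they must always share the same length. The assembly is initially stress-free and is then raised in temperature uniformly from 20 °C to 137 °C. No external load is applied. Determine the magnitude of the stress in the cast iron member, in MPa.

σ ≈ 71.6 MPa (tensile)

Equilibrium of a rigid end plate with no external load gives equal and opposite internal forces ±P in the two members. Since α_{magnesium alloy} > α_{cast iron}, heating drives the magnesium alloy into compression and the cast iron into tension.
Setting the final lengths equal and cancelling L: (α₁ − α₂)ΔT = P/(A₁E₁) + P/(A₂E₂).
|α₁ − α₂|·ΔT = 16.5×10⁻⁶ × 117 = 0.00193.
1/(A₁E₁) + 1/(A₂E₂) = 1/(2075×44×10³) + 1/(1675×116×10³) = 1.61×10⁻⁸ N⁻¹.
P = 0.00193 / 1.61×10⁻⁸ = 119900 N = 119.9 kN.
σ_{cast iron} = P/A₂ = 119900/1675 = 71.59 MPa, tensile.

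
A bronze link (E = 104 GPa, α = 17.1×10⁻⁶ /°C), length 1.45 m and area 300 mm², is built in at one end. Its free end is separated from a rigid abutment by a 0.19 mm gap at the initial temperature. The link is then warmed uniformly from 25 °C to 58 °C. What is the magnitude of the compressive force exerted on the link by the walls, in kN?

If the wall were absent the link would grow by αΔT L = 17.1×10⁻⁶ × 33 × 1450 = 0.8182 mm.
The gap closes (δ_free > 0.19 mm) and the wall then resists a further 0.8182 − 0.19 = 0.6282 mm of expansion.
That suppressed elongation corresponds to σ = E·Δ/L = 104×10³ × 0.6282/1450 = 45.06 MPa.
P = σA = 45.06 × 300 = 13.52 kN.

P ≈ 13.5 kN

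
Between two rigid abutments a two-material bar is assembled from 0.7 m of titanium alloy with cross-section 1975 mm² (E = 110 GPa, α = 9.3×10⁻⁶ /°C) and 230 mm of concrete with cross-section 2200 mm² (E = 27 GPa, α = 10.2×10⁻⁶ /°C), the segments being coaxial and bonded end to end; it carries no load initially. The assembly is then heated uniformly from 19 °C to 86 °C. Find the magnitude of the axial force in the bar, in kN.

P ≈ 83.6 kN (compressive)

With the walls removed the bar would change length by δ_free = Σ αᵢΔT Lᵢ = 9.3×10⁻⁶×67×700 + 10.2×10⁻⁶×67×230 = 0.5934 mm.
The rigid supports impose zero overall length change; the single axial force P common to all segments must satisfy P Σ Lᵢ/(AᵢEᵢ) = δ_free.
Σ Lᵢ/(AᵢEᵢ) = 700/(1975×110×10³) + 230/(2200×27×10³) = 7.094×10⁻⁶ mm/N.
Hence P = δ_free / Σ(L/AE) = 0.5934/7.094×10⁻⁶ = 83.64 kN (compressive).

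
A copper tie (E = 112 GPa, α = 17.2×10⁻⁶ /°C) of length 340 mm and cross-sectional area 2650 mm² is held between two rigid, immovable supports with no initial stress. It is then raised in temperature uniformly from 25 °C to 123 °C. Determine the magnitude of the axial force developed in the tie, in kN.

P ≈ 500 kN (compressive)

With zero net strain, σ = E·αΔT = 112 GPa × 17.2×10⁻⁶ × 98 = 188.8 MPa.
P = AEαΔT = 2650 × 112×10³ × 17.2×10⁻⁶ × 98 = 500.3 kN (compressive).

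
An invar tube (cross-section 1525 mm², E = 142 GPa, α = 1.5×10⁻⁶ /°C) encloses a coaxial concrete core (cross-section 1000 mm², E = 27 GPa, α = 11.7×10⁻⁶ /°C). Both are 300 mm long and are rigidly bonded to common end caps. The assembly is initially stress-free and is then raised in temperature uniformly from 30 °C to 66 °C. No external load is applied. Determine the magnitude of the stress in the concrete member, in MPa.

Both members must finish at the same length. With the larger α, the concrete tends to over-expand; the plates restrain it, putting the concrete in compression and the invar in tension. With no external load the two internal forces are equal and opposite, magnitude P.
Compatibility of the two members (thermal + elastic change equal): (α₁ − α₂)ΔT = P·[1/(A₁E₁) + 1/(A₂E₂)].
|α₁ − α₂|·ΔT = 10.2×10⁻⁶ × 36 = 0.0003672.
1/(A₁E₁) + 1/(A₂E₂) = 1/(1525×142×10³) + 1/(1000×27×10³) = 4.165×10⁻⁸ N⁻¹.
P = 0.0003672 / 4.165×10⁻⁸ = 8815 N = 8.815 kN.
σ_{concrete} = P/A₂ = 8815/1000 = 8.815 MPa, compressive.

σ ≈ 8.82 MPa (compressive)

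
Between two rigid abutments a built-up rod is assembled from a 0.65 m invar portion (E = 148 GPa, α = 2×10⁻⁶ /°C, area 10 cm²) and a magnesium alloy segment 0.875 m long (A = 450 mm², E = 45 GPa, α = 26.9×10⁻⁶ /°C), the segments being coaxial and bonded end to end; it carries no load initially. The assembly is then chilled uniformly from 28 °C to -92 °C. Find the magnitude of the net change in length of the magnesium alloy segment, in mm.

Free thermal contraction of the whole bar: Σ αᵢΔT Lᵢ = 2×10⁻⁶×120×650 + 26.9×10⁻⁶×120×875 = 2.98 mm.
Since the ends are fixed, an axial force P builds up, equal in every segment, with P · Σ Lᵢ/(AᵢEᵢ) = δ_free.
Σ Lᵢ/(AᵢEᵢ) = 650/(1000×148×10³) + 875/(450×45×10³) = 4.76×10⁻⁵ mm/N.
So P = 2.98 / 4.76×10⁻⁵ = 62.61 kN, tensile.
For the magnesium alloy segment, free thermal change = 26.9×10⁻⁶×120×875 = 2.824 mm and elastic change from P = 62610×875/(450×45×10³) = 2.706 mm; these oppose, so the net change is 0.119 mm (segment shortens).

|ΔL| ≈ 0.119 mm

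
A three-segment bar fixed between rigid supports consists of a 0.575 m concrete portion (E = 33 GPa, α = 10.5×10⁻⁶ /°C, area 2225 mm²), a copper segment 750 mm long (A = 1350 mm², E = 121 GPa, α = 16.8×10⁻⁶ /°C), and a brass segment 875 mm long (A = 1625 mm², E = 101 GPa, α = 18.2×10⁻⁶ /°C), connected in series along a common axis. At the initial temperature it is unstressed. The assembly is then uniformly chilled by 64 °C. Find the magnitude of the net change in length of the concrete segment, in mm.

With the walls removed the bar would change length by δ_free = Σ αᵢΔT Lᵢ = 10.5×10⁻⁶×64×575 + 16.8×10⁻⁶×64×750 + 18.2×10⁻⁶×64×875 = 2.212 mm.
The rigid supports impose zero overall length change; the single axial force P common to all segments must satisfy P Σ Lᵢ/(AᵢEᵢ) = δ_free.
The series flexibility is Σ Lᵢ/(AᵢEᵢ) = 575/(2225×33×10³) + 750/(1350×121×10³) + 875/(1625×101×10³) = 1.775×10⁻⁵ mm/N.
So P = 2.212 / 1.775×10⁻⁵ = 124.6 kN, tensile.
For the concrete segment, free thermal change = 10.5×10⁻⁶×64×575 = 0.3864 mm and elastic change from P = 124600×575/(2225×33×10³) = 0.9757 mm; these oppose, so the net change is 0.589 mm (segment lengthens).

|ΔL| ≈ 0.589 mm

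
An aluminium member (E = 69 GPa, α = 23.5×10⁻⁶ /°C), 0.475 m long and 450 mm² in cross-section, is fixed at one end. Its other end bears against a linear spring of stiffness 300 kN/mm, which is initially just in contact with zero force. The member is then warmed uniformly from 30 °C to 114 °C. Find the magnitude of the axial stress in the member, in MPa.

If the spring were absent the member would lengthen by αΔT L = 23.5×10⁻⁶ × 84 × 475 = 0.9376 mm.
With a force P in the spring, the elastic change of the member is PL/(AE) and that of the spring is P/k; compatibility requires their sum to equal δ_free.
So P = δ_free / [L/(AE) + 1/k] = 0.9376 / [ 475/(450×69×10³) + 1/(300×10³) ].
P = 0.9376 / 1.863×10⁻⁵ = 50330 N.
σ = P/A = 50330/450 = 111.8 MPa.

σ ≈ 112 MPa (compressive)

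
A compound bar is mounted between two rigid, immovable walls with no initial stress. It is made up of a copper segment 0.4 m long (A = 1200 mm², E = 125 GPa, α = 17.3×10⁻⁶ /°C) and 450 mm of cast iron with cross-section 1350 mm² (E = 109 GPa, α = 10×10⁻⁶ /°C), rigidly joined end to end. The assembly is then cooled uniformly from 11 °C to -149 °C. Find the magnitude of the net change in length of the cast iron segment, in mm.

|ΔL| ≈ 0.256 mm

Free thermal contraction of the whole bar: Σ αᵢΔT Lᵢ = 17.3×10⁻⁶×160×400 + 10×10⁻⁶×160×450 = 1.827 mm.
The walls prevent any net length change, so an axial force P (same in every segment) develops. Compatibility: P · Σ Lᵢ/(AᵢEᵢ) = δ_free.
Σ Lᵢ/(AᵢEᵢ) = 400/(1200×125×10³) + 450/(1350×109×10³) = 5.725×10⁻⁶ mm/N.
P = 1.827 / 5.725×10⁻⁶ = 319200 N = 319.2 kN, tensile.
For the cast iron segment, free thermal change = 10×10⁻⁶×160×450 = 0.72 mm and elastic change from P = 319200×450/(1350×109×10³) = 0.9761 mm; these oppose, so the net change is 0.256 mm (segment lengthens).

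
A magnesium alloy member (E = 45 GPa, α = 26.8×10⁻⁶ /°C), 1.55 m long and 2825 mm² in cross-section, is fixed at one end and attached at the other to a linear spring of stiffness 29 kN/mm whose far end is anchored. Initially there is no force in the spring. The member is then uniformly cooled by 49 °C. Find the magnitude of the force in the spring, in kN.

If the spring were absent the member would shorten by αΔT L = 26.8×10⁻⁶ × 49 × 1550 = 2.035 mm.
With a force P in the spring, the elastic change of the member is PL/(AE) and that of the spring is P/k; compatibility requires their sum to equal δ_free.
So P = δ_free / [L/(AE) + 1/k] = 2.035 / [ 1550/(2825×45×10³) + 1/(29×10³) ].
P = 2.035 / 4.668×10⁻⁵ = 43610 N.

P ≈ 43.6 kN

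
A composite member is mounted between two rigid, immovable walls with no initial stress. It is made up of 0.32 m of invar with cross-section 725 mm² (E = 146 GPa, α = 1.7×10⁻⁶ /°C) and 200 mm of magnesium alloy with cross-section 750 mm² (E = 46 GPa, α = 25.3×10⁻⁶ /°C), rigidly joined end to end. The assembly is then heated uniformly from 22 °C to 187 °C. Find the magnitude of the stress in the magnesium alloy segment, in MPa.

With the walls removed the bar would change length by δ_free = Σ αᵢΔT Lᵢ = 1.7×10⁻⁶×165×320 + 25.3×10⁻⁶×165×200 = 0.9247 mm.
The walls prevent any net length change, so an axial force P (same in every segment) develops. Compatibility: P · Σ Lᵢ/(AᵢEᵢ) = δ_free.
Σ Lᵢ/(AᵢEᵢ) = 320/(725×146×10³) + 200/(750×46×10³) = 8.82×10⁻⁶ mm/N.
P = 0.9247 / 8.82×10⁻⁶ = 104800 N = 104.8 kN, compressive.
σ_{magnesium alloy} = P / A = 104800 / 750 = 139.8 MPa.

σ ≈ 140 MPa (compressive)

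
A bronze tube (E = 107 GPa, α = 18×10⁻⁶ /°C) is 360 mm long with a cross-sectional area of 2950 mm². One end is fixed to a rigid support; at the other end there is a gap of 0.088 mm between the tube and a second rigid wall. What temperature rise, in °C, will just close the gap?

ΔT ≈ 13.6 °C

Contact occurs when the free expansion equals the gap: αΔT L = 0.088 mm.
ΔT = 0.088 / (18×10⁻⁶ × 360) = 13.58 °C.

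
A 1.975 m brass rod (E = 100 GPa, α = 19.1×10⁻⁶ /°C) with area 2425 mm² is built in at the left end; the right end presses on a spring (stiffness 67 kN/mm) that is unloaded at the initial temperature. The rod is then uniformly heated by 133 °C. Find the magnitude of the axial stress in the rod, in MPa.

σ ≈ 89.7 MPa (compressive)

Free thermal expansion: δ_free = αΔT L = 19.1×10⁻⁶ × 133 × 1975 = 5.017 mm.
Let P be the compressive force at the spring. The rod shortens elastically by PL/(AE) and the spring compresses by P/k; together these equal δ_free.
P [ L/(AE) + 1/k ] = δ_free → P [ 1975/(2425×100×10³) + 1/(67×10³) ] = 5.017.
P = 5.017 / 2.307×10⁻⁵ = 217500 N.
σ = P/A = 217500/2425 = 89.68 MPa.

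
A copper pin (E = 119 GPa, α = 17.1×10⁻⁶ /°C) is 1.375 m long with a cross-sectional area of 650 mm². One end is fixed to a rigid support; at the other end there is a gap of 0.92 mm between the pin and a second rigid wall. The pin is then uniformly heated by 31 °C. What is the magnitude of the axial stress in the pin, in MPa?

σ ≈ 0 MPa

Free thermal elongation = αΔT L = 17.1×10⁻⁶ × 31 × 1375 = 0.7289 mm.
This is smaller than the 0.92 mm clearance, so the pin expands freely without reaching the stop — the stress is zero.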